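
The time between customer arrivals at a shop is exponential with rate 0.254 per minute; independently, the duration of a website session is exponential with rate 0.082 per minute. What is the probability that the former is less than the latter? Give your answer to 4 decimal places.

λ_1 = 0.254, λ_2 = 0.082.
For independent exponentials, P(the former < the latter) = λ_1/(λ_1+λ_2) = 0.254/0.336 ≈ 0.7560.

0.7560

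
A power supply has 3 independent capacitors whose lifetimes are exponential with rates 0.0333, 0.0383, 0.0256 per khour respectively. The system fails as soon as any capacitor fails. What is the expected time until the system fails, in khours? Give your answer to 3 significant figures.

The time to first failure is exponential with rate Σλ = 0.0333 + 0.0383 + 0.0256 = 0.0972.
E[min] = 1/Σλ = 1/0.0972 = 10.2881 khours.

10.3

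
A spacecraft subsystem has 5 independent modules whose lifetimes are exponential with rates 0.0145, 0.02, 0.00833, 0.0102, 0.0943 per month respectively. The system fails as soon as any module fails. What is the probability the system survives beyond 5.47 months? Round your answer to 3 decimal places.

The time to first failure is exponential with rate Σλ = 0.0145 + 0.02 + 0.00833 + 0.0102 + 0.0943 = 0.14733.
P(min > 5.47) = e^(−0.14733·5.47) = e^(−0.8059) ≈ 0.447.

0.447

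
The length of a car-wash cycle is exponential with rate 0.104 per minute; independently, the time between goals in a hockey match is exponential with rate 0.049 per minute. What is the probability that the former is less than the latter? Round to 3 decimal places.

0.680

λ_1 = 0.104, λ_2 = 0.049.
For independent exponentials, P(the former < the latter) = λ_1/(λ_1+λ_2) = 0.104/0.153 ≈ 0.680.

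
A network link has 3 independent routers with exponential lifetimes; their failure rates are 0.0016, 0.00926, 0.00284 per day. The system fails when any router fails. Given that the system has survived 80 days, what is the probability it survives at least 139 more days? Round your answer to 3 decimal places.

Time to first failure ~ Exp(Σλ) with Σλ = 0.0137.
By memorylessness, P(T > 80+139 | T > 80) = P(T > 139) = e^(−0.0137·139) ≈ 0.149.

0.149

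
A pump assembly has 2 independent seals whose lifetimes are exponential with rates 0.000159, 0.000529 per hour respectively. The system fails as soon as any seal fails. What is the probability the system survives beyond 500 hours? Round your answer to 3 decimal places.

0.709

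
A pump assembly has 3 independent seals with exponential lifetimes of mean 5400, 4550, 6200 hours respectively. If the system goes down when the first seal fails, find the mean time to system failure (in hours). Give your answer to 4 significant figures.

1766

The first failure time is exponential with rate Σλ_i = 1/5400 + 1/4550 + 1/6200 = 0.000566256 per hour.
E[min] = 1/Σλ = 1/0.000566256 = 1765.99 hours.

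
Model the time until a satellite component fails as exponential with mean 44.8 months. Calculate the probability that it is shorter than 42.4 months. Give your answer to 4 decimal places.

0.6119

The rate is λ = 1/44.8 = 0.0223214 per month.
P(X ≤ 42.4) = 1 − e^(−λ·42.4) = 1 − e^(−0.94643) ≈ 0.6119.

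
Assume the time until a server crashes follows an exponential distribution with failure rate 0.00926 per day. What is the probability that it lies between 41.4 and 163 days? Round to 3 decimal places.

0.461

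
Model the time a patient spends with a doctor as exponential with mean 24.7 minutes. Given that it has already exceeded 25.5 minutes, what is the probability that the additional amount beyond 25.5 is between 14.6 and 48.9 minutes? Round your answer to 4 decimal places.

The rate is λ = 1/24.7 = 0.0404858 per minute.
Memoryless: the residual past 25.5 is again Exp(λ).
P(14.6 < residual < 48.9) = e^(−λ·14.6) − e^(−λ·48.9) = 0.55372 − 0.13810 ≈ 0.4156.

0.4156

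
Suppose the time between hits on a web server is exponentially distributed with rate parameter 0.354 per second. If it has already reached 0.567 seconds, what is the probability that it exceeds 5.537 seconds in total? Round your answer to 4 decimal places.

The exponential is memoryless, so the remaining time is again Exp(λ): the condition X > 0.567 is irrelevant.
P(X > 4.97) = e^(−1.7594) ≈ 0.1722.

0.1722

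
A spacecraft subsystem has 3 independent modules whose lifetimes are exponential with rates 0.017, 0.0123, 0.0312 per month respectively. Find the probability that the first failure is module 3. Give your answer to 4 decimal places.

0.5157

The time to first failure is exponential with rate Σλ = 0.017 + 0.0123 + 0.0312 = 0.0605.
P(module 3 first) = λ_3/Σλ = 0.0312/0.0605 ≈ 0.5157.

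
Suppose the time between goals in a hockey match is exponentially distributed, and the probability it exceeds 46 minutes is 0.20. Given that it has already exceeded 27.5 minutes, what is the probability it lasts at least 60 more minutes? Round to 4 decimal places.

0.1225

From e^(−λ·46) = 0.20, λ = −ln(0.20)/46 = 0.0349878.
Memoryless: P(X > 27.5+60 | X > 27.5) = P(X > 60) = e^(−0.0349878·60) ≈ 0.1225.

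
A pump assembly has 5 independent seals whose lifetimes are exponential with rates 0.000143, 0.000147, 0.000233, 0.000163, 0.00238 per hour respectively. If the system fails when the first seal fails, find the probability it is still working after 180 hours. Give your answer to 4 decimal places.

The time to first failure is exponential with rate Σλ = 0.000143 + 0.000147 + 0.000233 + 0.000163 + 0.00238 = 0.003066.
P(min > 180) = e^(−0.003066·180) = e^(−0.55188) ≈ 0.5759.

0.5759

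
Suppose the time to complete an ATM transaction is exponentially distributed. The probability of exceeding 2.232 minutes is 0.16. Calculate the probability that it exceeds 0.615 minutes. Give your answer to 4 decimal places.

e^(−λ·2.232) = 0.16 ⇒ λ = −ln(0.16)/2.232 = 0.821049.
P(X > 0.615) = e^(−0.821049·0.615) = e^(−0.50495) ≈ 0.6035.

0.6035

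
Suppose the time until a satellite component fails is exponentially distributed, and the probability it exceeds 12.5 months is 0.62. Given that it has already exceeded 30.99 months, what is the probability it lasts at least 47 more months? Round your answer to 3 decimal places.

From e^(−λ·12.5) = 0.62, λ = −ln(0.62)/12.5 = 0.0382429.
Memoryless: P(X > 30.99+47 | X > 30.99) = P(X > 47) = e^(−0.0382429·47) ≈ 0.166.

0.166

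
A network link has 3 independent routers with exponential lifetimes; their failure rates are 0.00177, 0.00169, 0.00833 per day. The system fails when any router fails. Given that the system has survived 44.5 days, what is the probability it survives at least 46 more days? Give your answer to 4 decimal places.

0.5814

Time to first failure ~ Exp(Σλ) with Σλ = 0.01179.
By memorylessness, P(T > 44.5+46 | T > 44.5) = P(T > 46) = e^(−0.01179·46) ≈ 0.5814.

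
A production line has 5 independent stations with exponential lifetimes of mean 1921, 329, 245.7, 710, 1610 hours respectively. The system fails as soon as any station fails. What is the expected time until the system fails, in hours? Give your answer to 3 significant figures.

The first failure time is exponential with rate Σλ_i = 1/1921 + 1/329 + 1/245.7 + 1/710 + 1/1610 = 0.00965965 per hour.
E[min] = 1/Σλ = 1/0.00965965 = 103.523 hours.

104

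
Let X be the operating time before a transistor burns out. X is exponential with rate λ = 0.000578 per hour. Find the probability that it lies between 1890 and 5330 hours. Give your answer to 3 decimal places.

P(1890 < X < 5330) = e^(−λ·1890) − e^(−λ·5330) = 0.33540 − 0.04593 ≈ 0.289.

0.289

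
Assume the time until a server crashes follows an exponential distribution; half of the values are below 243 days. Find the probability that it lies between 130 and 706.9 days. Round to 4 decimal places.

0.5570

For an exponential, median = ln(2)/λ, so λ = ln 2 / 243 = 0.00285246 per day.
P(130 < X < 706.9) = e^(−λ·130) − e^(−λ·706.9) = 0.69017 − 0.13313 ≈ 0.5570.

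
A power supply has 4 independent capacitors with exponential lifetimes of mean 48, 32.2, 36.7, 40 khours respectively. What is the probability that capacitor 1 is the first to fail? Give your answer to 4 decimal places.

Rates: λ_i = 1/mean_i → 0.0208333, 0.0310559, 0.027248, 0.025; Σλ = 0.104137.
P(capacitor 1 first) = λ_1/Σλ = 0.0208333/0.104137 ≈ 0.2001.

0.2001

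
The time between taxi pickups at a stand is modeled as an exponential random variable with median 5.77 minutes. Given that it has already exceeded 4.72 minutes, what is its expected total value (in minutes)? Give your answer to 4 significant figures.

For an exponential, median = ln(2)/λ, so λ = ln 2 / 5.77 = 0.120129 per minute.
By memorylessness, E[X | X > 4.72] = 4.72 + 1/λ = 4.72 + 8.32435 = 13.0444 minutes.

13.04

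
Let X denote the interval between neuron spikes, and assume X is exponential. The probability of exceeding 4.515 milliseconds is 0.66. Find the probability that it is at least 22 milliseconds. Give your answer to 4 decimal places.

0.1320

e^(−λ·4.515) = 0.66 ⇒ λ = −ln(0.66)/4.515 = 0.09203.
P(X > 22) = e^(−0.09203·22) = e^(−2.0247) ≈ 0.1320.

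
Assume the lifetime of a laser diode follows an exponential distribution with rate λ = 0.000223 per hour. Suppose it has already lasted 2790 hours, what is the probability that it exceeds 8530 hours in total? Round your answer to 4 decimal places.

By the memoryless property, P(X > 2790+5740 | X > 2790) = P(X > 5740).
P(X > 5740) = e^(−1.28) ≈ 0.2780.

0.2780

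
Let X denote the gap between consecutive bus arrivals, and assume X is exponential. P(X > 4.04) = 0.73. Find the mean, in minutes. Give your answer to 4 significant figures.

e^(−λ·4.04) = 0.73 ⇒ λ = −ln(0.73)/4.04 = 0.0778987.
Mean = 1/λ = 12.8372 minutes.

12.84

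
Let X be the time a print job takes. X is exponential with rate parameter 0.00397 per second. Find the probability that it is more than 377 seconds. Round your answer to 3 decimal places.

0.224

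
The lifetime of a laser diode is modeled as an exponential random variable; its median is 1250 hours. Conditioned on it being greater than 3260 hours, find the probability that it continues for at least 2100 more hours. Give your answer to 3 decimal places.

For an exponential, median = ln(2)/λ, so λ = ln 2 / 1250 = 0.000554518 per hour.
By the memoryless property, P(X > 3260+2100 | X > 3260) = P(X > 2100).
P(X > 2100) = e^(−1.1645) ≈ 0.312.

0.312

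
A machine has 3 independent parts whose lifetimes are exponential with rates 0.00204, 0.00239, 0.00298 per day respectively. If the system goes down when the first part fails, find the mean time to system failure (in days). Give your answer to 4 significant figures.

The time to first failure is exponential with rate Σλ = 0.00204 + 0.00239 + 0.00298 = 0.00741.
E[min] = 1/Σλ = 1/0.00741 = 134.953 days.

135.0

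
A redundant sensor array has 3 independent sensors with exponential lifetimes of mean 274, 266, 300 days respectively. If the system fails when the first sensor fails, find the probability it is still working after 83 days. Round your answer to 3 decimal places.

The first failure time is exponential with rate Σλ_i = 1/274 + 1/266 + 1/300 = 0.0107424 per day.
P(min > 83) = e^(−0.0107424·83) = e^(−0.89162) ≈ 0.410.

0.410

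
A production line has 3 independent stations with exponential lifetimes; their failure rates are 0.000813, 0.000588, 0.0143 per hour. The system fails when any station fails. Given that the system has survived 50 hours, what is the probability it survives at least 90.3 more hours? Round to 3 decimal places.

Time to first failure ~ Exp(Σλ) with Σλ = 0.015701.
By memorylessness, P(T > 50+90.3 | T > 50) = P(T > 90.3) = e^(−0.015701·90.3) ≈ 0.242.

0.242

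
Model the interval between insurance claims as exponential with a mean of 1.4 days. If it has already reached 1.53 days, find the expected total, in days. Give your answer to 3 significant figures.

2.93

The rate is λ = 1/1.4 = 0.714286 per day.
By memorylessness, E[X | X > 1.53] = 1.53 + 1/λ = 1.53 + 1.4 = 2.93 days.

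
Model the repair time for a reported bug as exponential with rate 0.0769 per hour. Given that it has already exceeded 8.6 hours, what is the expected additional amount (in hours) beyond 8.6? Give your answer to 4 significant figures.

13.00

By memorylessness, the remaining amount past any threshold is again Exp(λ) with mean 1/λ = 13.0039 hours.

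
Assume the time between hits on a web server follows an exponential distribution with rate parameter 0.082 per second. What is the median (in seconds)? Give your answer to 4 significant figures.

8.453

Set 1 − e^(−λt) = 0.5, so t = −ln(0.5)/λ = 0.69315/0.082 ≈ 8.45301 seconds.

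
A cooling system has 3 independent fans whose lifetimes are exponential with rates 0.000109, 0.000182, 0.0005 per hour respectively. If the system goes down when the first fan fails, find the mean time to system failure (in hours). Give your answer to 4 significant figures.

1264

The time to first failure is exponential with rate Σλ = 0.000109 + 0.000182 + 0.0005 = 0.000791.
E[min] = 1/Σλ = 1/0.000791 = 1264.22 hours.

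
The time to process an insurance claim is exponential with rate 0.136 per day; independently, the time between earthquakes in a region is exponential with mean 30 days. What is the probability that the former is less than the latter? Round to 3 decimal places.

0.803

λ_1 = 0.136, λ_2 = 1/30 = 0.0333333.
For independent exponentials, P(the former < the latter) = λ_1/(λ_1+λ_2) = 0.136/0.169333 ≈ 0.803.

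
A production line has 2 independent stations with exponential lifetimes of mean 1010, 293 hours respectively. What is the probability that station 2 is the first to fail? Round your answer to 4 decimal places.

0.7751

Rates: λ_i = 1/mean_i → 0.000990099, 0.00341297; Σλ = 0.00440307.
P(station 2 first) = λ_2/Σλ = 0.00341297/0.00440307 ≈ 0.7751.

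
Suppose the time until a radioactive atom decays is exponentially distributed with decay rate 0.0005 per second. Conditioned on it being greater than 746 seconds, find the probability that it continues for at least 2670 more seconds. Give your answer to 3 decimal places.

0.263

P(X > s+t | X > s) = e^(−λ(s+t))/e^(−λs) = e^(−λt), independent of s = 746.
P(X > 2670) = e^(−1.335) ≈ 0.263.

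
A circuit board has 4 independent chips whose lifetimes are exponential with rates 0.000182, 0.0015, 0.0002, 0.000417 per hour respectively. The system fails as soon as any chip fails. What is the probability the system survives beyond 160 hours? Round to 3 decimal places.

0.692

The time to first failure is exponential with rate Σλ = 0.000182 + 0.0015 + 0.0002 + 0.000417 = 0.002299.
P(min > 160) = e^(−0.002299·160) = e^(−0.36784) ≈ 0.692.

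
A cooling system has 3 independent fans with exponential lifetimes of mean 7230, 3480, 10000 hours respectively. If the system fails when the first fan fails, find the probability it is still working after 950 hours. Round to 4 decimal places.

0.6069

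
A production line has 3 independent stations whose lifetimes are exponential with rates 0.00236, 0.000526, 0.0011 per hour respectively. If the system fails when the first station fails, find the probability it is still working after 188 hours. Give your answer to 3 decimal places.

0.473

The time to first failure is exponential with rate Σλ = 0.00236 + 0.000526 + 0.0011 = 0.003986.
P(min > 188) = e^(−0.003986·188) = e^(−0.74937) ≈ 0.473.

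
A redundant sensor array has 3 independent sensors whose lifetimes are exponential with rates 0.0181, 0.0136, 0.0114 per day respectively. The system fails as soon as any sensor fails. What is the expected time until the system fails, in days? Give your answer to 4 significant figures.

23.20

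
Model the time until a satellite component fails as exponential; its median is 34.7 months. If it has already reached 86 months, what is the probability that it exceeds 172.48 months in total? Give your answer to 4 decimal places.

For an exponential, median = ln(2)/λ, so λ = ln 2 / 34.7 = 0.0199754 per month.
By the memoryless property, P(X > 86+86.48 | X > 86) = P(X > 86.48).
P(X > 86.48) = e^(−1.7275) ≈ 0.1777.

0.1777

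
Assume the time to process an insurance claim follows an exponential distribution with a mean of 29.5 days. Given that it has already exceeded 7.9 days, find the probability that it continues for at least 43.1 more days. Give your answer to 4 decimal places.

0.2320

The rate is λ = 1/29.5 = 0.0338983 per day.
By the memoryless property, P(X > 7.9+43.1 | X > 7.9) = P(X > 43.1).
P(X > 43.1) = e^(−1.461) ≈ 0.2320.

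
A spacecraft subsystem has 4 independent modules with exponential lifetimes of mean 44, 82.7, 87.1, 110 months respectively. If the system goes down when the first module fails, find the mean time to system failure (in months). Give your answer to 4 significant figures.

18.05

The first failure time is exponential with rate Σλ_i = 1/44 + 1/82.7 + 1/87.1 + 1/110 = 0.0553911 per month.
E[min] = 1/Σλ = 1/0.0553911 = 18.0534 months.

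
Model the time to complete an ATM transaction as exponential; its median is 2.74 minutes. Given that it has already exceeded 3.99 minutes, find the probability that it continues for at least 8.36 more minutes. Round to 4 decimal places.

0.1207

For an exponential, median = ln(2)/λ, so λ = ln 2 / 2.74 = 0.252973 per minute.
P(X > s+t | X > s) = e^(−λ(s+t))/e^(−λs) = e^(−λt), independent of s = 3.99.
P(X > 8.36) = e^(−2.1149) ≈ 0.1207.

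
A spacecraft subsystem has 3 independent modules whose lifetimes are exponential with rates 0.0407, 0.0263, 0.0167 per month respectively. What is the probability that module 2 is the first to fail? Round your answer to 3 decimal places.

The time to first failure is exponential with rate Σλ = 0.0407 + 0.0263 + 0.0167 = 0.0837.
P(module 2 first) = λ_2/Σλ = 0.0263/0.0837 ≈ 0.314.

0.314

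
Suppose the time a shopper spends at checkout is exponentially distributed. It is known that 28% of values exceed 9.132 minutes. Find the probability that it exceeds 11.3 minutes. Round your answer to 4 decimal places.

e^(−λ·9.132) = 0.28 ⇒ λ = −ln(0.28)/9.132 = 0.139396.
P(X > 11.3) = e^(−0.139396·11.3) = e^(−1.5752) ≈ 0.2070.

0.2070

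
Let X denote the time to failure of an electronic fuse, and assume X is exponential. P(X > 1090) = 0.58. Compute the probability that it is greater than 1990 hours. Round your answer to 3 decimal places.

0.370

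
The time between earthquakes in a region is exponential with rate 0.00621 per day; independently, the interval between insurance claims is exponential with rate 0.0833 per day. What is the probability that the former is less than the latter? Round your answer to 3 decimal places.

0.069

λ_1 = 0.00621, λ_2 = 0.0833.
For independent exponentials, P(the former < the latter) = λ_1/(λ_1+λ_2) = 0.00621/0.08951 ≈ 0.069.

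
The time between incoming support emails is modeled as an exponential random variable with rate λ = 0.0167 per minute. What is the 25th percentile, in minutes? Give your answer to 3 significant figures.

Set 1 − e^(−λt) = 0.25, so t = −ln(0.75)/λ = 0.28768/0.0167 ≈ 17.2265 minutes.

17.2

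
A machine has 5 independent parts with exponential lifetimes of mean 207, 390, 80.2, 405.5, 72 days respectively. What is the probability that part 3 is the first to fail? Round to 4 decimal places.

0.3443

Rates: λ_i = 1/mean_i → 0.00483092, 0.0025641, 0.0124688, 0.00246609, 0.0138889; Σλ = 0.0362188.
P(part 3 first) = λ_3/Σλ = 0.0124688/0.0362188 ≈ 0.3443.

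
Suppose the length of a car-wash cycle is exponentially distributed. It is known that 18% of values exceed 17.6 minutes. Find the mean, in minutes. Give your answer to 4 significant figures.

10.26

e^(−λ·17.6) = 0.18 ⇒ λ = −ln(0.18)/17.6 = 0.0974317.
Mean = 1/λ = 10.2636 minutes.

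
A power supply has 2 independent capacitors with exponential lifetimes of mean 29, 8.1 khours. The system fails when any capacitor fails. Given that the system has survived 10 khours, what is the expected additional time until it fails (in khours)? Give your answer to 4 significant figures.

6.332

First-failure rate Σλ = 1/29 + 1/8.1 = 0.15794.
By memorylessness the expected residual is 1/Σλ = 6.33154 khours, regardless of the 10 already elapsed.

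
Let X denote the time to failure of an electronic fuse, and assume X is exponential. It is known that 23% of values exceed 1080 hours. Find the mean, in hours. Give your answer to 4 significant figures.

e^(−λ·1080) = 0.23 ⇒ λ = −ln(0.23)/1080 = 0.00136081.
Mean = 1/λ = 734.856 hours.

734.9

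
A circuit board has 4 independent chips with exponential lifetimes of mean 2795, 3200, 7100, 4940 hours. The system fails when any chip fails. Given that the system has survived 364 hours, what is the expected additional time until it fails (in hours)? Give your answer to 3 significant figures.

987

First-failure rate Σλ = 1/2795 + 1/3200 + 1/7100 + 1/4940 = 0.00101356.
By memorylessness the expected residual is 1/Σλ = 986.625 hours, regardless of the 364 already elapsed.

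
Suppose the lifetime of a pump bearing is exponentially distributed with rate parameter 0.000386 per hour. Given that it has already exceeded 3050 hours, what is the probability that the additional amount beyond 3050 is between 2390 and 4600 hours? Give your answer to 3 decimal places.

0.228

Memoryless: the residual past 3050 is again Exp(λ).
P(2390 < residual < 4600) = e^(−λ·2390) − e^(−λ·4600) = 0.39751 − 0.16938 ≈ 0.228.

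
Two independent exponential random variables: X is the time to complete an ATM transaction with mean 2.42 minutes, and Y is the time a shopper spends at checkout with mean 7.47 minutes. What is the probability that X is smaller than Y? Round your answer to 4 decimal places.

0.7553

λ_1 = 1/2.42 = 0.413223, λ_2 = 1/7.47 = 0.133869.
For independent exponentials, P(X < Y) = λ_1/(λ_1+λ_2) = 0.413223/0.547092 ≈ 0.7553.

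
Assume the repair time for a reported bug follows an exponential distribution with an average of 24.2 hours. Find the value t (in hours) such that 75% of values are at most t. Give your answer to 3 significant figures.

33.5

The rate is λ = 1/24.2 = 0.0413223 per hour.
Set 1 − e^(−λt) = 0.75, so t = −ln(0.25)/λ = 1.3863/0.0413223 ≈ 33.5483 hours.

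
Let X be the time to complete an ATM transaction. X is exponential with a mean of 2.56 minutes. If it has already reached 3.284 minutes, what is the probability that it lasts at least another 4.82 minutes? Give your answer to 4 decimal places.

0.1522

The rate is λ = 1/2.56 = 0.390625 per minute.
By the memoryless property, P(X > 3.284+4.82 | X > 3.284) = P(X > 4.82).
P(X > 4.82) = e^(−1.8828) ≈ 0.1522.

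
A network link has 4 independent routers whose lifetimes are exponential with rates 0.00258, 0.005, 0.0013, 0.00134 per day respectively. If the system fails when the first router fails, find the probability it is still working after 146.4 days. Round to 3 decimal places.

0.224

The time to first failure is exponential with rate Σλ = 0.00258 + 0.005 + 0.0013 + 0.00134 = 0.01022.
P(min > 146.4) = e^(−0.01022·146.4) = e^(−1.4962) ≈ 0.224.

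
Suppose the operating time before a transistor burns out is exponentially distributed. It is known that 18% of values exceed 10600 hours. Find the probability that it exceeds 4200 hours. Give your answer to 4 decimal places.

0.5069

e^(−λ·10600) = 0.18 ⇒ λ = −ln(0.18)/10600 = 0.000161773.
P(X > 4200) = e^(−0.000161773·4200) = e^(−0.67945) ≈ 0.5069.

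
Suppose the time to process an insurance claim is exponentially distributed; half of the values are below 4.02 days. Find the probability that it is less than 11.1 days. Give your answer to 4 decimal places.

0.8525

For an exponential, median = ln(2)/λ, so λ = ln 2 / 4.02 = 0.172425 per day.
P(X ≤ 11.1) = 1 − e^(−λ·11.1) = 1 − e^(−1.9139) ≈ 0.8525.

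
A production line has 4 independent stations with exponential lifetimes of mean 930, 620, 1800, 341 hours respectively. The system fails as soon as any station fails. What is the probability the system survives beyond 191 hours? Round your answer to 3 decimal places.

0.307

The first failure time is exponential with rate Σλ_i = 1/930 + 1/620 + 1/1800 + 1/341 = 0.00617628 per hour.
P(min > 191) = e^(−0.00617628·191) = e^(−1.1797) ≈ 0.307.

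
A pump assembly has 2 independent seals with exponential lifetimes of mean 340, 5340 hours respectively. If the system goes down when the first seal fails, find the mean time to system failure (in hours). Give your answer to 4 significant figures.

The first failure time is exponential with rate Σλ_i = 1/340 + 1/5340 = 0.00312844 per hour.
E[min] = 1/Σλ = 1/0.00312844 = 319.648 hours.

319.6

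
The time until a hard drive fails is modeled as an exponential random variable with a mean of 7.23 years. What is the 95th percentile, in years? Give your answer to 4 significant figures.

21.66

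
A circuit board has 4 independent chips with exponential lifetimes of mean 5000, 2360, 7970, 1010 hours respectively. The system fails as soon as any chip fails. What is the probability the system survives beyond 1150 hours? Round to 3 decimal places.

The first failure time is exponential with rate Σλ_i = 1/5000 + 1/2360 + 1/7970 + 1/1010 = 0.0017393 per hour.
P(min > 1150) = e^(−0.0017393·1150) = e^(−2.0002) ≈ 0.135.

0.135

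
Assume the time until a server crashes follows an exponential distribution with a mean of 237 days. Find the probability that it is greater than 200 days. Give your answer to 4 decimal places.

0.4300

The rate is λ = 1/237 = 0.00421941 per day.
P(X > 200) = e^(−λ·200) = e^(−0.84388) ≈ 0.4300.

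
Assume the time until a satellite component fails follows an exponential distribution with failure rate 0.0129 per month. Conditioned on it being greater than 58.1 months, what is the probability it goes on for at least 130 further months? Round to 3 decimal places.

The exponential is memoryless, so the remaining time is again Exp(λ): the condition X > 58.1 is irrelevant.
P(X > 130) = e^(−1.677) ≈ 0.187.

0.187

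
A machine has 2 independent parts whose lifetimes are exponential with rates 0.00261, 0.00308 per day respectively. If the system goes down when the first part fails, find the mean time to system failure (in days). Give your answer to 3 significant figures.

176

The time to first failure is exponential with rate Σλ = 0.00261 + 0.00308 = 0.00569.
E[min] = 1/Σλ = 1/0.00569 = 175.747 days.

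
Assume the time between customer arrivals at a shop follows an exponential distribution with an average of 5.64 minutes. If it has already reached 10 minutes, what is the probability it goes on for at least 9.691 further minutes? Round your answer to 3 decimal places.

The rate is λ = 1/5.64 = 0.177305 per minute.
The exponential is memoryless, so the remaining time is again Exp(λ): the condition X > 10 is irrelevant.
P(X > 9.691) = e^(−1.7183) ≈ 0.179.

0.179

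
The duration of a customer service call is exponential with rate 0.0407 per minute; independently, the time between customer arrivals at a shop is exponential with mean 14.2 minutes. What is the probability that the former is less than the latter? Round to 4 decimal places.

0.3663

λ_1 = 0.0407, λ_2 = 1/14.2 = 0.0704225.
For independent exponentials, P(the former < the latter) = λ_1/(λ_1+λ_2) = 0.0407/0.111123 ≈ 0.3663.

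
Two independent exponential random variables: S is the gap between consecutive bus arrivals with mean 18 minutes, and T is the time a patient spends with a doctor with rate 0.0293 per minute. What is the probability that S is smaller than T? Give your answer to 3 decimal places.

0.655

λ_1 = 1/18 = 0.0555556, λ_2 = 0.0293.
For independent exponentials, P(S < T) = λ_1/(λ_1+λ_2) = 0.0555556/0.0848556 ≈ 0.655.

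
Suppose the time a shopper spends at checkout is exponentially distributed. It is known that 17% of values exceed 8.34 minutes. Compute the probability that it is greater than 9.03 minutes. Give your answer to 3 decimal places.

e^(−λ·8.34) = 0.17 ⇒ λ = −ln(0.17)/8.34 = 0.212465.
P(X > 9.03) = e^(−0.212465·9.03) = e^(−1.9186) ≈ 0.147.

0.147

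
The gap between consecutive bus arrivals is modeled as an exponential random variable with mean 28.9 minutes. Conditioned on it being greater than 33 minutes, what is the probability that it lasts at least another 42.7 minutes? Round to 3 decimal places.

The rate is λ = 1/28.9 = 0.0346021 per minute.
P(X > s+t | X > s) = e^(−λ(s+t))/e^(−λs) = e^(−λt), independent of s = 33.
P(X > 42.7) = e^(−1.4775) ≈ 0.228.

0.228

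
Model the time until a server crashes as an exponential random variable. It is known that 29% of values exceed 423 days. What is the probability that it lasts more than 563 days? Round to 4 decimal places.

e^(−λ·423) = 0.29 ⇒ λ = −ln(0.29)/423 = 0.00292642.
P(X > 563) = e^(−0.00292642·563) = e^(−1.6476) ≈ 0.1925.

0.1925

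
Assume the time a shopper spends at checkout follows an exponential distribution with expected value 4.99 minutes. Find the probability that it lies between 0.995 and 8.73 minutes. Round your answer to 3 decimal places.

0.645

The rate is λ = 1/4.99 = 0.200401 per minute.
P(0.995 < X < 8.73) = e^(−λ·0.995) − e^(−λ·8.73) = 0.81922 − 0.17386 ≈ 0.645.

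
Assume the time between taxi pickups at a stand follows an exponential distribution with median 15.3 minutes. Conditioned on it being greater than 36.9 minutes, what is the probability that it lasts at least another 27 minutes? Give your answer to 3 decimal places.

0.294

For an exponential, median = ln(2)/λ, so λ = ln 2 / 15.3 = 0.0453037 per minute.
By the memoryless property, P(X > 36.9+27 | X > 36.9) = P(X > 27).
P(X > 27) = e^(−1.2232) ≈ 0.294.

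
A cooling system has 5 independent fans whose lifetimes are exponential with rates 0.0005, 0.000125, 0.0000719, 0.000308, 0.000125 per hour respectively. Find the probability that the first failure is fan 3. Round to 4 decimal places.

0.0636

The time to first failure is exponential with rate Σλ = 0.0005 + 0.000125 + 0.0000719 + 0.000308 + 0.000125 = 0.0011299.
P(fan 3 first) = λ_3/Σλ = 0.0000719/0.0011299 ≈ 0.0636.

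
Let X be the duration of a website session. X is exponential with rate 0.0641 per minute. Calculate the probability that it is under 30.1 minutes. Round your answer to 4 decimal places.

0.8548

P(X ≤ 30.1) = 1 − e^(−λ·30.1) = 1 − e^(−1.9294) ≈ 0.8548.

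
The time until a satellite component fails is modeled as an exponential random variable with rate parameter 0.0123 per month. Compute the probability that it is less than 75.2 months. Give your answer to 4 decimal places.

P(X ≤ 75.2) = 1 − e^(−λ·75.2) = 1 − e^(−0.92496) ≈ 0.6035.

0.6035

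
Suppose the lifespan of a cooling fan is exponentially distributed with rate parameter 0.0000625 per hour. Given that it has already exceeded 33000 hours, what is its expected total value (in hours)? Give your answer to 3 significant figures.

By memorylessness, E[X | X > 33000] = 33000 + 1/λ = 33000 + 16000 = 49000 hours.

49000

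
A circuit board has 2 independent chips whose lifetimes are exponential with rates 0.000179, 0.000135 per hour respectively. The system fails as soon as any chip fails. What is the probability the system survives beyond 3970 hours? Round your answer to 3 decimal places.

0.287

The time to first failure is exponential with rate Σλ = 0.000179 + 0.000135 = 0.000314.
P(min > 3970) = e^(−0.000314·3970) = e^(−1.2466) ≈ 0.287.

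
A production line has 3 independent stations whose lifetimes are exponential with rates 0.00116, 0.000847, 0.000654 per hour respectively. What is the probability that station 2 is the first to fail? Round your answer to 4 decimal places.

0.3183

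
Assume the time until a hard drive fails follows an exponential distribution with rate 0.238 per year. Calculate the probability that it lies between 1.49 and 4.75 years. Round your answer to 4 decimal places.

P(1.49 < X < 4.75) = e^(−λ·1.49) − e^(−λ·4.75) = 0.70144 − 0.32287 ≈ 0.3786.

0.3786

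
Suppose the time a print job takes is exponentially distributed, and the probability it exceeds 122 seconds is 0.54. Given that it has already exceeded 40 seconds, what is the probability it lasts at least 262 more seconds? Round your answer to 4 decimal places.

From e^(−λ·122) = 0.54, λ = −ln(0.54)/122 = 0.00505071.
Memoryless: P(X > 40+262 | X > 40) = P(X > 262) = e^(−0.00505071·262) ≈ 0.2663.

0.2663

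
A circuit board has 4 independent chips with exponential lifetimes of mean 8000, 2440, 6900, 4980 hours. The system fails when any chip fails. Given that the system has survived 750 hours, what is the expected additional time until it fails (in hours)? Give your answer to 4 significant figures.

1136

First-failure rate Σλ = 1/8000 + 1/2440 + 1/6900 + 1/4980 = 0.000880567.
By memorylessness the expected residual is 1/Σλ = 1135.63 hours, regardless of the 750 already elapsed.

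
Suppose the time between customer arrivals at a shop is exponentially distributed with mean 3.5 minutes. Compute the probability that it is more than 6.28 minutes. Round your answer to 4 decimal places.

0.1662

The rate is λ = 1/3.5 = 0.285714 per minute.
P(X > 6.28) = e^(−λ·6.28) = e^(−1.7943) ≈ 0.1662.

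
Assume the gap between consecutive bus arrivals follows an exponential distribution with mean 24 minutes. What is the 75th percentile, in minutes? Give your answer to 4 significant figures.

The rate is λ = 1/24 = 0.0416667 per minute.
Set 1 − e^(−λt) = 0.75, so t = −ln(0.25)/λ = 1.3863/0.0416667 ≈ 33.2711 minutes.

33.27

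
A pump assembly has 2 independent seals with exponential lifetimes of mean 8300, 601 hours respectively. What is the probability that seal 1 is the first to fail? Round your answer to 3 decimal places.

0.068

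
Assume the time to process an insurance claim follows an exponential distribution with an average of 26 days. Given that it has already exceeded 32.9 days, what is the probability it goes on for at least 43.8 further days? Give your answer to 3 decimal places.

0.186

The rate is λ = 1/26 = 0.0384615 per day.
The exponential is memoryless, so the remaining time is again Exp(λ): the condition X > 32.9 is irrelevant.
P(X > 43.8) = e^(−1.6846) ≈ 0.186.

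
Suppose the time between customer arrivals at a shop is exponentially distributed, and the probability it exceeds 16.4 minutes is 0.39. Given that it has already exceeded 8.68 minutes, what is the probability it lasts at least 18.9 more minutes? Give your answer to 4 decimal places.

From e^(−λ·16.4) = 0.39, λ = −ln(0.39)/16.4 = 0.0574152.
Memoryless: P(X > 8.68+18.9 | X > 8.68) = P(X > 18.9) = e^(−0.0574152·18.9) ≈ 0.3379.

0.3379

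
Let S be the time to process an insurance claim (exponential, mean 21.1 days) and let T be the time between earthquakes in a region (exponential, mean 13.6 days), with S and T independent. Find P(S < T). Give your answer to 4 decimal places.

0.3919

λ_1 = 1/21.1 = 0.0473934, λ_2 = 1/13.6 = 0.0735294.
For independent exponentials, P(S < T) = λ_1/(λ_1+λ_2) = 0.0473934/0.120923 ≈ 0.3919.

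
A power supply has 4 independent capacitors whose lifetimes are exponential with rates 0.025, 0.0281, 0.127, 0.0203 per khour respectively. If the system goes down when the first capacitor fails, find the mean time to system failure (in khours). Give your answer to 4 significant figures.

4.990

The time to first failure is exponential with rate Σλ = 0.025 + 0.0281 + 0.127 + 0.0203 = 0.2004.
E[min] = 1/Σλ = 1/0.2004 = 4.99002 khours.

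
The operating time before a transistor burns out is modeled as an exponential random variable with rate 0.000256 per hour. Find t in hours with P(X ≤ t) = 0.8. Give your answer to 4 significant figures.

6287

Set 1 − e^(−λt) = 0.8, so t = −ln(0.2)/λ = 1.6094/0.000256 ≈ 6286.87 hours.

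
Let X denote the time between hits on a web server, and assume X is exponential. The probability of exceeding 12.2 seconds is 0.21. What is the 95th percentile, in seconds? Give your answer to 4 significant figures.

e^(−λ·12.2) = 0.21 ⇒ λ = −ln(0.21)/12.2 = 0.127922.
95th percentile: 1 − e^(−λt) = 0.95, t = −ln(0.05)/λ = 23.4184 seconds.

23.42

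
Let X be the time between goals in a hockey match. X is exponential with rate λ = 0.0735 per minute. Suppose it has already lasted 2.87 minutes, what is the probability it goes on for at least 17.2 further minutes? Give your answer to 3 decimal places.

0.282

By the memoryless property, P(X > 2.87+17.2 | X > 2.87) = P(X > 17.2).
P(X > 17.2) = e^(−1.2642) ≈ 0.282.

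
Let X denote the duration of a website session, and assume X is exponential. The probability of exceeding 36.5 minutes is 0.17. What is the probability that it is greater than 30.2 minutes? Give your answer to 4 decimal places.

0.2308

e^(−λ·36.5) = 0.17 ⇒ λ = −ln(0.17)/36.5 = 0.0485468.
P(X > 30.2) = e^(−0.0485468·30.2) = e^(−1.4661) ≈ 0.2308.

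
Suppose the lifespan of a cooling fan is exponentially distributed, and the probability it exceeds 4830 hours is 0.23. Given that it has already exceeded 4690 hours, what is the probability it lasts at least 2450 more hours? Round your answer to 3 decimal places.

From e^(−λ·4830) = 0.23, λ = −ln(0.23)/4830 = 0.000304281.
Memoryless: P(X > 4690+2450 | X > 4690) = P(X > 2450) = e^(−0.000304281·2450) ≈ 0.475.

0.475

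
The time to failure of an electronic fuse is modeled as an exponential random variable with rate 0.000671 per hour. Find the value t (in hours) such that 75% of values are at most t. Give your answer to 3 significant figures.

Set 1 − e^(−λt) = 0.75, so t = −ln(0.25)/λ = 1.3863/0.000671 ≈ 2066.01 hours.

2070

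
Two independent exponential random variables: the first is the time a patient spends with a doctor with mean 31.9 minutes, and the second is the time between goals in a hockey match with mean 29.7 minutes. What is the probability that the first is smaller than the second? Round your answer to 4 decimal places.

λ_1 = 1/31.9 = 0.031348, λ_2 = 1/29.7 = 0.03367.
For independent exponentials, P(the first < the second) = λ_1/(λ_1+λ_2) = 0.031348/0.065018 ≈ 0.4821.

0.4821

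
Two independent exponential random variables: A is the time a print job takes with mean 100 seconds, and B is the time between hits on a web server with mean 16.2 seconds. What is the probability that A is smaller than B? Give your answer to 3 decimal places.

λ_1 = 1/100 = 0.01, λ_2 = 1/16.2 = 0.0617284.
For independent exponentials, P(A < B) = λ_1/(λ_1+λ_2) = 0.01/0.0717284 ≈ 0.139.

0.139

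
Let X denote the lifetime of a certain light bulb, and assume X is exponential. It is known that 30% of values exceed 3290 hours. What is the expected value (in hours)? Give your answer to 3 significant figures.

e^(−λ·3290) = 0.30 ⇒ λ = −ln(0.30)/3290 = 0.000365949.
Mean = 1/λ = 2732.62 hours.

2730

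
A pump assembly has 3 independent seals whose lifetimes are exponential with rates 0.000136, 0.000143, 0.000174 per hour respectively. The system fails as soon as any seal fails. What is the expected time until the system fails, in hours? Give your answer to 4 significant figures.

The time to first failure is exponential with rate Σλ = 0.000136 + 0.000143 + 0.000174 = 0.000453.
E[min] = 1/Σλ = 1/0.000453 = 2207.51 hours.

2208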